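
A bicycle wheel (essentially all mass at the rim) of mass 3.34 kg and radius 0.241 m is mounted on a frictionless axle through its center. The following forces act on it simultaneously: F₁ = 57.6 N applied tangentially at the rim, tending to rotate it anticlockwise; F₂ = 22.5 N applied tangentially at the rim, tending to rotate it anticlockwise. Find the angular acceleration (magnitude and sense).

α ≈ 99.5 rad/s², anticlockwise

I = MR² = (3.34)(0.241)² = 0.1940 kg·m².
Taking anticlockwise as positive: τ₁ = +(57.6)(0.241) = +13.88 N·m; τ₂ = +(22.5)(0.241) = +5.422 N·m.
Net torque τ = 19.30 N·m.
α = τ/I = 19.30/0.1940 = 99.51 rad/s².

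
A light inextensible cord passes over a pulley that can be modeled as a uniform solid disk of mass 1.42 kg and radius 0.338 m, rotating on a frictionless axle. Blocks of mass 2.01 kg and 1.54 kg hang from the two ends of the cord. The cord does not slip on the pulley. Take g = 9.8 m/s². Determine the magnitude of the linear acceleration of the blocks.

a ≈ 1.08 m/s²

I = ½MR² = (1/2)(1.42)(0.338)² = 0.08111 kg·m².
Heavier block: m₁g − T₁ = m₁a. Lighter block: T₂ − m₂g = m₂a.
Pulley: (T₁ − T₂)R = Iα = I(a/R), so T₁ − T₂ = (I/R²)a = (1/2)M_p a = 0.7100·a.
Adding the three: (m₁ − m₂)g = (m₁ + m₂ + 0.7100)a, so a = (2.01 − 1.54)(9.8)/(2.01 + 1.54 + 0.7100) = 1.081 m/s².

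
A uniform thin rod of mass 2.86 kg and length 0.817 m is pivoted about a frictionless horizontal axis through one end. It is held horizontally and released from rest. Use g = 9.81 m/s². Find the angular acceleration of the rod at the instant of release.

About the pivot, I = (1/3)ML² = (1/3)(2.86)(0.817)² = 0.6363 kg·m².
The weight acts at the center, a distance L/2 = 0.4085 m from the pivot; τ = Mg(L/2) = 11.46 N·m.
α = τ/I = 11.46/0.6363 = 18.01 rad/s².
(Equivalently α = (3g/(2L)) = 18.01 rad/s².)

α ≈ 18.0 rad/s²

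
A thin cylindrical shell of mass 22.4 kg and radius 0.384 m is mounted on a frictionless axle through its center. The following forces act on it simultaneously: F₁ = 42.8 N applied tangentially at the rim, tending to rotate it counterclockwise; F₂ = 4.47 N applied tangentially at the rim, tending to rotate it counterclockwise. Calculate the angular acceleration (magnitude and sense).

α ≈ 5.50 rad/s², counterclockwise

I = MR² = (22.4)(0.384)² = 3.303 kg·m².
Taking counterclockwise as positive: τ₁ = +(42.8)(0.384) = +16.44 N·m; τ₂ = +(4.47)(0.384) = +1.716 N·m.
Net torque τ = 18.15 N·m.
α = τ/I = 18.15/3.303 = 5.495 rad/s².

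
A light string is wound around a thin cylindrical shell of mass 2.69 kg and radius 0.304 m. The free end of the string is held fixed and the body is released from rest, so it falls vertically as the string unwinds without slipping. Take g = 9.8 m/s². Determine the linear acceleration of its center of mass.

a ≈ 4.90 m/s²

Translation: Mg − T = Ma. Rotation about the center: TR = Iα with I = MR².
With a = αR: T = (I/R²)a = M a, so Mg = (1 + 1.000)Ma.
a = g/(1 + 1.000) = 9.8/2.000 = 4.900 m/s².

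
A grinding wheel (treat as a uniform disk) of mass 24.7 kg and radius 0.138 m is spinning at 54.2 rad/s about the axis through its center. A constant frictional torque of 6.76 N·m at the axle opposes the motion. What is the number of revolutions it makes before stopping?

I = ½MR² = (1/2)(24.7)(0.138)² = 0.2352 kg·m².
The net torque has magnitude 6.76 N·m, opposing ω.
|α| = τ/I = 6.760/0.2352 = 28.74 rad/s² (deceleration).
ω² = ω₀² − 2|α|θ with ω = 0 ⇒ θ = ω₀²/(2|α|) = 51.10 rad = 8.133 rev.

≈ 8.13 revolutions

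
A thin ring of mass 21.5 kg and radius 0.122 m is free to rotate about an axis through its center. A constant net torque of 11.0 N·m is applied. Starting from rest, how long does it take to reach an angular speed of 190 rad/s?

I = MR² = (21.5)(0.122)² = 0.3200 kg·m².
α = τ/I = 11.0/0.3200 = 34.37 rad/s².
ω = αt ⇒ t = ω/α = 190/34.37 = 5.527 s.

t ≈ 5.53 s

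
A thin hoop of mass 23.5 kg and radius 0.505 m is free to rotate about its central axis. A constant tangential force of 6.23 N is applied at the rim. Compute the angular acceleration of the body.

α ≈ 0.525 rad/s²

I = MR² = (23.5)(0.505)² = 5.993 kg·m².
τ = F R = (6.23)(0.505) = 3.146 N·m.
From τ = Iα: α = 3.146/5.993 = 0.5250 rad/s².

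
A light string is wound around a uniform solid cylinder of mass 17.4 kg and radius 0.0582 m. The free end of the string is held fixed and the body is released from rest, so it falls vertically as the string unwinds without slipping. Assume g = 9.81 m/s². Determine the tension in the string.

Translation: Mg − T = Ma. Rotation about the center: TR = Iα with I = ½MR².
With a = αR: T = (I/R²)a = (1/2)M a, so Mg = (1 + 0.5000)Ma.
a = g/(1 + 0.5000) = 9.81/1.500 = 6.540 m/s².
T = 0.5000·M·a = (0.5000)(17.4)(6.540) = 56.90 N.

T ≈ 56.9 N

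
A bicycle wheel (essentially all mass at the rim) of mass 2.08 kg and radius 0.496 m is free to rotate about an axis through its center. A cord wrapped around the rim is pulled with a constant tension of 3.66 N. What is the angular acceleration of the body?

α ≈ 3.55 rad/s²

I = MR² = (2.08)(0.496)² = 0.5117 kg·m².
τ = F R = (3.66)(0.496) = 1.815 N·m.
Newton's second law for rotation, τ = Iα, gives α = τ/I = 1.815/0.5117 = 3.548 rad/s².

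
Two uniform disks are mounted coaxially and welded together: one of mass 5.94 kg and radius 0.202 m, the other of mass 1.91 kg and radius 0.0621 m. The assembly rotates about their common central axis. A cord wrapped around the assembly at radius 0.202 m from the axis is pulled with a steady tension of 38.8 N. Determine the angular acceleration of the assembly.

α ≈ 62.8 rad/s²

I = ½M₁R₁² + ½M₂R₂² = ½(5.94)(0.202)² + ½(1.91)(0.0621)² = 0.1249 kg·m².
τ = F r = (38.8)(0.202) = 7.838 N·m.
α = τ/I = 7.838/0.1249 = 62.77 rad/s².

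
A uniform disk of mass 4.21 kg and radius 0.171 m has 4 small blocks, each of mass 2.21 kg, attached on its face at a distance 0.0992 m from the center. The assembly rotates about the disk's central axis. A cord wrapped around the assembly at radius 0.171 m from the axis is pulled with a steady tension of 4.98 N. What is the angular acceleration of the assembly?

α ≈ 5.73 rad/s²

I_disk = ½MR² = ½(4.21)(0.171)² = 0.06155 kg·m².
I_blocks = 4·m·r² = 4(2.21)(0.0992)² = 0.08699 kg·m².
Total I = 0.1485 kg·m².
τ = F r = (4.98)(0.171) = 0.8516 N·m.
α = τ/I = 0.8516/0.1485 = 5.733 rad/s².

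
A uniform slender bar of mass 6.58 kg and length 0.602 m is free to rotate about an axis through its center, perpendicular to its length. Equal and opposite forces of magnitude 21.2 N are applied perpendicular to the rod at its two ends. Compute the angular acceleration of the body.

α ≈ 64.2 rad/s²

I = (1/12)ML² = (1/12)(6.58)(0.602)² = 0.1987 kg·m².
The couple gives τ = F·(L/2) + F·(L/2) = F L = (21.2)(0.602) = 12.76 N·m.
From τ = Iα: α = 12.76/0.1987 = 64.22 rad/s².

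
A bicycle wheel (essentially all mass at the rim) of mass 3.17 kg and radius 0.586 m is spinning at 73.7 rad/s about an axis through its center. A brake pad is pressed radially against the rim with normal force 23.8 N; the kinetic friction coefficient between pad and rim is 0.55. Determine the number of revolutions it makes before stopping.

I = MR² = (3.17)(0.586)² = 1.089 kg·m².
Friction force f = μN = (0.55)(23.8) = 13.09 N at the rim; torque magnitude τ = fR = 7.671 N·m, opposing ω.
|α| = τ/I = 7.671/1.089 = 7.047 rad/s² (deceleration).
ω² = ω₀² − 2|α|θ with ω = 0 ⇒ θ = ω₀²/(2|α|) = 385.4 rad = 61.34 rev.

≈ 61.3 revolutions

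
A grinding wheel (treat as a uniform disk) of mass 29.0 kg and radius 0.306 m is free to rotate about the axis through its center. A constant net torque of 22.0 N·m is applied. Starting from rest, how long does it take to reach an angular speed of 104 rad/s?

I = ½MR² = (1/2)(29.0)(0.306)² = 1.358 kg·m².
α = τ/I = 22.0/1.358 = 16.20 rad/s².
ω = αt ⇒ t = ω/α = 104/16.20 = 6.418 s.

t ≈ 6.42 s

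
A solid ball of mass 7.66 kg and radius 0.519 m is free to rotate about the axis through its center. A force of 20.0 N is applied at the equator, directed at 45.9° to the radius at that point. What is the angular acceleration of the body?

I = (2/5)MR² = (2/5)(7.66)(0.519)² = 0.8253 kg·m².
Only the tangential component produces torque: τ = F R sinθ = (20.0)(0.519) sin 45.9° = 7.454 N·m.
Newton's second law for rotation, τ = Iα, gives α = τ/I = 7.454/0.8253 = 9.032 rad/s².

α ≈ 9.03 rad/s²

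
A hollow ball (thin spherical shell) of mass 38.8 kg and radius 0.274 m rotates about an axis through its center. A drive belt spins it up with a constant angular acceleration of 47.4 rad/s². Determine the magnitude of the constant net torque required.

I = (2/3)MR² = (2/3)(38.8)(0.274)² = 1.942 kg·m².
τ = Iα = (1.942)(47.40) = 92.05 N·m.

τ ≈ 92.0 N·m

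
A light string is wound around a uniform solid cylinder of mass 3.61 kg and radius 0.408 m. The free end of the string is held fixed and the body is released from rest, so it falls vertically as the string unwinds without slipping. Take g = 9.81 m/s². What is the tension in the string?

T ≈ 11.8 N

Translation: Mg − T = Ma. Rotation about the center: TR = Iα with I = ½MR².
With a = αR: T = (I/R²)a = (1/2)M a, so Mg = (1 + 0.5000)Ma.
a = g/(1 + 0.5000) = 9.81/1.500 = 6.540 m/s².
T = 0.5000·M·a = (0.5000)(3.61)(6.540) = 11.80 N.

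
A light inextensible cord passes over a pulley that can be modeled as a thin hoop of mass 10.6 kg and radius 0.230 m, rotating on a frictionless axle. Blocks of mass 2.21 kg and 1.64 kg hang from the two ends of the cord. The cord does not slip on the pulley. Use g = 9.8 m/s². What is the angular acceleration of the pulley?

I = MR² = (10.6)(0.230)² = 0.5607 kg·m².
Heavier block: m₁g − T₁ = m₁a. Lighter block: T₂ − m₂g = m₂a.
Pulley: (T₁ − T₂)R = Iα = I(a/R), so T₁ − T₂ = (I/R²)a = 1·M_p a = 10.60·a.
Adding the three: (m₁ − m₂)g = (m₁ + m₂ + 10.60)a, so a = (2.21 − 1.64)(9.8)/(2.21 + 1.64 + 10.60) = 0.3866 m/s².
α = a/R = 0.3866/0.230 = 1.681 rad/s².

α ≈ 1.68 rad/s²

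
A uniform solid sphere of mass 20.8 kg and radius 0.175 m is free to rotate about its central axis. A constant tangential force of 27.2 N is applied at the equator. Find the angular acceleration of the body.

α ≈ 18.7 rad/s²

I = (2/5)MR² = (2/5)(20.8)(0.175)² = 0.2548 kg·m².
τ = F R = (27.2)(0.175) = 4.760 N·m.
From τ = Iα: α = 4.760/0.2548 = 18.68 rad/s².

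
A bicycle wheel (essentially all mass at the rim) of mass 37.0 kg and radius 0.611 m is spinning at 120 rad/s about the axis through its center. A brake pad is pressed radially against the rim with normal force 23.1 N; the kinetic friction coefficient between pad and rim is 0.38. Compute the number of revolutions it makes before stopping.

≈ 2950 revolutions

I = MR² = (37.0)(0.611)² = 13.81 kg·m².
Friction force f = μN = (0.38)(23.1) = 8.778 N at the rim; torque magnitude τ = fR = 5.363 N·m, opposing ω.
|α| = τ/I = 5.363/13.81 = 0.3883 rad/s² (deceleration).
ω² = ω₀² − 2|α|θ with ω = 0 ⇒ θ = ω₀²/(2|α|) = 18540 rad = 2951 rev.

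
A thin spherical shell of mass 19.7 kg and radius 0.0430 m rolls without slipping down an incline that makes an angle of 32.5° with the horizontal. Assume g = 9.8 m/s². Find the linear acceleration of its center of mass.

Translation along the incline: Mg sinθ − f = Ma.
Rotation about the center: fR = Iα with I = (2/3)MR². No-slip gives a = αR, so f = (I/R²)a = (2/3)M a.
Substituting: Mg sinθ = (1 + 0.6667)Ma, so a = g sinθ/(1 + 0.6667) = (9.8) sin 32.5° / 1.667 = 3.159 m/s².

a ≈ 3.16 m/s²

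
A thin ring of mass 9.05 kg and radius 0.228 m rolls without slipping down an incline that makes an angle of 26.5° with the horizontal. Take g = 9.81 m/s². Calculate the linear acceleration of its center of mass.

Translation along the incline: Mg sinθ − f = Ma.
Rotation about the center: fR = Iα with I = MR². No-slip gives a = αR, so f = (I/R²)a = M a.
Substituting: Mg sinθ = (1 + 1.000)Ma, so a = g sinθ/(1 + 1.000) = (9.81) sin 26.5° / 2.000 = 2.189 m/s².

a ≈ 2.19 m/s²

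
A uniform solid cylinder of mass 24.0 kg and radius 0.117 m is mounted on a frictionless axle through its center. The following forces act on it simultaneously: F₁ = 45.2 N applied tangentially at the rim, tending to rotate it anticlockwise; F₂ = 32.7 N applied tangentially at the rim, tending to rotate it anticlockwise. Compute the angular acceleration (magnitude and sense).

α ≈ 55.5 rad/s², anticlockwise

I = ½MR² = (1/2)(24.0)(0.117)² = 0.1643 kg·m².
Taking anticlockwise as positive: τ₁ = +(45.2)(0.117) = +5.288 N·m; τ₂ = +(32.7)(0.117) = +3.826 N·m.
Net torque τ = 9.114 N·m.
α = τ/I = 9.114/0.1643 = 55.48 rad/s².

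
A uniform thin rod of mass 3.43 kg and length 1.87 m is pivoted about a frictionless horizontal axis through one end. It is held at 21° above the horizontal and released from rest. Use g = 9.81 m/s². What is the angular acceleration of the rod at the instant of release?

α ≈ 7.35 rad/s²

About the pivot, I = (1/3)ML² = (1/3)(3.43)(1.87)² = 3.998 kg·m².
The weight acts at the center, a distance L/2 = 0.9350 m from the pivot; τ = Mg(L/2) cos 21° = 29.37 N·m.
α = τ/I = 29.37/3.998 = 7.346 rad/s².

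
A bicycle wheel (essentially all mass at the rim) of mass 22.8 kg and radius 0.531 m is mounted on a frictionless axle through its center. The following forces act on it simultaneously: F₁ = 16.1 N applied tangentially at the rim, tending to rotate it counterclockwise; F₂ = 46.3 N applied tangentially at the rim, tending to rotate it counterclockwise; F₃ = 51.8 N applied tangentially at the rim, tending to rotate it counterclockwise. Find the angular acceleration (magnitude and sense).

α ≈ 9.43 rad/s², counterclockwise

I = MR² = (22.8)(0.531)² = 6.429 kg·m².
Taking counterclockwise as positive: τ₁ = +(16.1)(0.531) = +8.549 N·m; τ₂ = +(46.3)(0.531) = +24.59 N·m; τ₃ = +(51.8)(0.531) = +27.51 N·m.
Net torque τ = 60.64 N·m.
α = τ/I = 60.64/6.429 = 9.433 rad/s².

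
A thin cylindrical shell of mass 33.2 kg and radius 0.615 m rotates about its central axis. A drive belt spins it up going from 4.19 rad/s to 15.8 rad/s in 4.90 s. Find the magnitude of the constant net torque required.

τ ≈ 29.8 N·m

I = MR² = (33.2)(0.615)² = 12.56 kg·m².
α = Δω/Δt = (15.8 − 4.19)/4.90 = 2.369 rad/s².
τ = Iα = (12.56)(2.369) = 29.75 N·m.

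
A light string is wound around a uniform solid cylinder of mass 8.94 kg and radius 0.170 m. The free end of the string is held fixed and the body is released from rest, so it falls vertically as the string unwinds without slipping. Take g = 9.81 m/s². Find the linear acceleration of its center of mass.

a ≈ 6.54 m/s²

Translation: Mg − T = Ma. Rotation about the center: TR = Iα with I = ½MR².
With a = αR: T = (I/R²)a = (1/2)M a, so Mg = (1 + 0.5000)Ma.
a = g/(1 + 0.5000) = 9.81/1.500 = 6.540 m/s².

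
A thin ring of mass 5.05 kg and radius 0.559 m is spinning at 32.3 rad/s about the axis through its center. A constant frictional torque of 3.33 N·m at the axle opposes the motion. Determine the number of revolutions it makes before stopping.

I = MR² = (5.05)(0.559)² = 1.578 kg·m².
The net torque has magnitude 3.33 N·m, opposing ω.
|α| = τ/I = 3.330/1.578 = 2.110 rad/s² (deceleration).
ω² = ω₀² − 2|α|θ with ω = 0 ⇒ θ = ω₀²/(2|α|) = 247.2 rad = 39.34 rev.

≈ 39.3 revolutions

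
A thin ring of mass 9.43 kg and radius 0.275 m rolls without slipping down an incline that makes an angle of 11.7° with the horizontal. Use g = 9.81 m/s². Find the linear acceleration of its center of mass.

Translation along the incline: Mg sinθ − f = Ma.
Rotation about the center: fR = Iα with I = MR². No-slip gives a = αR, so f = (I/R²)a = M a.
Substituting: Mg sinθ = (1 + 1.000)Ma, so a = g sinθ/(1 + 1.000) = (9.81) sin 11.7° / 2.000 = 0.9947 m/s².

a ≈ 0.995 m/s²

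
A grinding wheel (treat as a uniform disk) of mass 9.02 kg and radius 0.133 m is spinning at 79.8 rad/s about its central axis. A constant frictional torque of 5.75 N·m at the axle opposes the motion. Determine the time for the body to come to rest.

I = ½MR² = (1/2)(9.02)(0.133)² = 0.07978 kg·m².
The net torque has magnitude 5.75 N·m, opposing ω.
|α| = τ/I = 5.750/0.07978 = 72.08 rad/s² (deceleration).
0 = ω₀ − |α|t ⇒ t = ω₀/|α| = 79.8/72.08 = 1.107 s.

t ≈ 1.11 s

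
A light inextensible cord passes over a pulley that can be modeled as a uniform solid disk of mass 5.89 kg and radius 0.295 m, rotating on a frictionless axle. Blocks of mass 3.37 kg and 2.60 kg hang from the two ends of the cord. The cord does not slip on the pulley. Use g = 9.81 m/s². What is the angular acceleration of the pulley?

I = ½MR² = (1/2)(5.89)(0.295)² = 0.2563 kg·m².
Heavier block: m₁g − T₁ = m₁a. Lighter block: T₂ − m₂g = m₂a.
Pulley: (T₁ − T₂)R = Iα = I(a/R), so T₁ − T₂ = (I/R²)a = (1/2)M_p a = 2.945·a.
Adding the three: (m₁ − m₂)g = (m₁ + m₂ + 2.945)a, so a = (3.37 − 2.60)(9.81)/(3.37 + 2.60 + 2.945) = 0.8473 m/s².
α = a/R = 0.8473/0.295 = 2.872 rad/s².

α ≈ 2.87 rad/s²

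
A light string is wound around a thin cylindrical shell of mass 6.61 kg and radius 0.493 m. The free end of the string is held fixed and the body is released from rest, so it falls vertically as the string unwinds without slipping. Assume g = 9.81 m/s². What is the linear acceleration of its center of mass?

Translation: Mg − T = Ma. Rotation about the center: TR = Iα with I = MR².
With a = αR: T = (I/R²)a = M a, so Mg = (1 + 1.000)Ma.
a = g/(1 + 1.000) = 9.81/2.000 = 4.905 m/s².

a ≈ 4.91 m/s²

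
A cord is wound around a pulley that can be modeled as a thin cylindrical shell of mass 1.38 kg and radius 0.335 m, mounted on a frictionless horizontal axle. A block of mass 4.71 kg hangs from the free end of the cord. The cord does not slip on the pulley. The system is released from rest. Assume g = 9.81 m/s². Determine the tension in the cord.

T ≈ 10.5 N

I = MR² = (1.38)(0.335)² = 0.1549 kg·m².
Block: mg − T = ma. Pulley: TR = Iα. No-slip: a = αR, so T = (I/R²)a = 1.380·a.
Then mg = (m + 1.380)a, so a = (4.71)(9.81)/(4.71 + 1.380) = 7.587 m/s².
T = 1.380·a = 10.47 N.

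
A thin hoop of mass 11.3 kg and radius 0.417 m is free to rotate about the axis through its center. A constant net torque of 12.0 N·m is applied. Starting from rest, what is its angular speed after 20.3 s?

ω ≈ 124 rad/s

I = MR² = (11.3)(0.417)² = 1.965 kg·m².
α = τ/I = 12.0/1.965 = 6.107 rad/s².
ω = ω₀ + αt = 0 + (6.107)(20.3) = 124.0 rad/s.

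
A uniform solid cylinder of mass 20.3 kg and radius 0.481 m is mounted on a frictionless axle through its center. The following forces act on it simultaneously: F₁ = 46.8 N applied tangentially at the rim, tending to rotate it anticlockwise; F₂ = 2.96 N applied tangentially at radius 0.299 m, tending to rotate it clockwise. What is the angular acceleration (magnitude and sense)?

α ≈ 9.21 rad/s², anticlockwise

I = ½MR² = (1/2)(20.3)(0.481)² = 2.348 kg·m².
Taking anticlockwise as positive: τ₁ = +(46.8)(0.481) = +22.51 N·m; τ₂ = −(2.96)(0.299) = −0.8850 N·m.
Net torque τ = 21.63 N·m.
α = τ/I = 21.63/2.348 = 9.209 rad/s².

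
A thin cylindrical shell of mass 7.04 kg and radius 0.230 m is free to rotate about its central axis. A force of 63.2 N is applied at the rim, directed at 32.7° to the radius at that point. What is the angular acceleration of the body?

I = MR² = (7.04)(0.230)² = 0.3724 kg·m².
Only the tangential component produces torque: τ = F R sinθ = (63.2)(0.230) sin 32.7° = 7.853 N·m.
From τ = Iα: α = 7.853/0.3724 = 21.09 rad/s².

α ≈ 21.1 rad/s²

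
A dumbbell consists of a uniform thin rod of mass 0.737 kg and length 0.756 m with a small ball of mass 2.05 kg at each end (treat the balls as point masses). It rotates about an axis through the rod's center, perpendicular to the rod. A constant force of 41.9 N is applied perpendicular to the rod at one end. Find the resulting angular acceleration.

α ≈ 25.5 rad/s²

I_rod = (1/12)ML² = (1/12)(0.737)(0.756)² = 0.03510 kg·m².
I_balls = 2·m·(L/2)² = 2(2.05)(0.3780)² = 0.5858 kg·m².
Total I = 0.6209 kg·m².
τ = F·(L/2) = (41.9)(0.378) = 15.84 N·m.
α = τ/I = 15.84/0.6209 = 25.51 rad/s².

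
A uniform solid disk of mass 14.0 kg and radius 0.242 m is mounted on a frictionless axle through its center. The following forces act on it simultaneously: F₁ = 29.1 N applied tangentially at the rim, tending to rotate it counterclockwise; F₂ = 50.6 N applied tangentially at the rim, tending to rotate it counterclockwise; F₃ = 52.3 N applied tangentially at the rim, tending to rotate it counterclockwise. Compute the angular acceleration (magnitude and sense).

α ≈ 77.9 rad/s², counterclockwise

I = ½MR² = (1/2)(14.0)(0.242)² = 0.4099 kg·m².
Taking counterclockwise as positive: τ₁ = +(29.1)(0.242) = +7.042 N·m; τ₂ = +(50.6)(0.242) = +12.25 N·m; τ₃ = +(52.3)(0.242) = +12.66 N·m.
Net torque τ = 31.94 N·m.
α = τ/I = 31.94/0.4099 = 77.92 rad/s².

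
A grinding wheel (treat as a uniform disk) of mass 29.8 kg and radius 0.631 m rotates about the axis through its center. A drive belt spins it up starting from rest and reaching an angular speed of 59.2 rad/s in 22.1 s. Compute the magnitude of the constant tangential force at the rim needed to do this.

I = ½MR² = (1/2)(29.8)(0.631)² = 5.933 kg·m².
α = Δω/Δt = (59.2 − 0)/22.1 = 2.679 rad/s².
The required torque is τ = Iα = (5.933)(2.679) = 15.89 N·m.
A tangential force at the rim gives τ = FR, so F = τ/R = 15.89/0.631 = 25.19 N.

F ≈ 25.2 N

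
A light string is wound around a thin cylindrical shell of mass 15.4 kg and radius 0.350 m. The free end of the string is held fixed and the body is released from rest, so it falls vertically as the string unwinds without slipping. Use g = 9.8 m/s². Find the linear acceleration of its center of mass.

Translation: Mg − T = Ma. Rotation about the center: TR = Iα with I = MR².
With a = αR: T = (I/R²)a = M a, so Mg = (1 + 1.000)Ma.
a = g/(1 + 1.000) = 9.8/2.000 = 4.900 m/s².

a ≈ 4.90 m/s²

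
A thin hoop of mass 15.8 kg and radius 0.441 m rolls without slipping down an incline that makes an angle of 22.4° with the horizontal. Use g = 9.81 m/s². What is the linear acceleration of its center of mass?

Translation along the incline: Mg sinθ − f = Ma.
Rotation about the center: fR = Iα with I = MR². No-slip gives a = αR, so f = (I/R²)a = M a.
Substituting: Mg sinθ = (1 + 1.000)Ma, so a = g sinθ/(1 + 1.000) = (9.81) sin 22.4° / 2.000 = 1.869 m/s².

a ≈ 1.87 m/s²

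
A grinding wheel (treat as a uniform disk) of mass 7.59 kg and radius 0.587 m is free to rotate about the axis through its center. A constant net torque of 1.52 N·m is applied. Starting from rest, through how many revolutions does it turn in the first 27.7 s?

≈ 71.0 revolutions

I = ½MR² = (1/2)(7.59)(0.587)² = 1.308 kg·m².
α = τ/I = 1.52/1.308 = 1.162 rad/s².
θ = ½αt² = ½(1.162)(27.7)² = 445.9 rad.
Revolutions = θ/(2π) = 70.97.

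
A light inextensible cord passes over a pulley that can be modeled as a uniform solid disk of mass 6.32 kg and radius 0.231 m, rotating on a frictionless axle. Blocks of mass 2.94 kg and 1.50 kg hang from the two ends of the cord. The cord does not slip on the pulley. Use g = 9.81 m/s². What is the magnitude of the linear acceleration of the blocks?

I = ½MR² = (1/2)(6.32)(0.231)² = 0.1686 kg·m².
Heavier block: m₁g − T₁ = m₁a. Lighter block: T₂ − m₂g = m₂a.
Pulley: (T₁ − T₂)R = Iα = I(a/R), so T₁ − T₂ = (I/R²)a = (1/2)M_p a = 3.160·a.
Adding the three: (m₁ − m₂)g = (m₁ + m₂ + 3.160)a, so a = (2.94 − 1.50)(9.81)/(2.94 + 1.50 + 3.160) = 1.859 m/s².

a ≈ 1.86 m/s²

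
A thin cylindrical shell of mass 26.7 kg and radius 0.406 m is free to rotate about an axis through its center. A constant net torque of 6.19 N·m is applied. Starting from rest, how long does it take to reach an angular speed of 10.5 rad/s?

t ≈ 7.47 s

I = MR² = (26.7)(0.406)² = 4.401 kg·m².
α = τ/I = 6.19/4.401 = 1.406 rad/s².
ω = αt ⇒ t = ω/α = 10.5/1.406 = 7.466 s.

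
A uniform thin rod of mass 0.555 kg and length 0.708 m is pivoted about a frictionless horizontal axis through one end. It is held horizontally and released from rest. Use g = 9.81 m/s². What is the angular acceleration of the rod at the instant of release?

About the pivot, I = (1/3)ML² = (1/3)(0.555)(0.708)² = 0.09273 kg·m².
The weight acts at the center, a distance L/2 = 0.3540 m from the pivot; τ = Mg(L/2) = 1.927 N·m.
α = τ/I = 1.927/0.09273 = 20.78 rad/s².

α ≈ 20.8 rad/s²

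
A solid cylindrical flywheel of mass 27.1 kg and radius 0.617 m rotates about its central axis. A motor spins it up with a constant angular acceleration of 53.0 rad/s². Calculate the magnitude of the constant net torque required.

I = ½MR² = (1/2)(27.1)(0.617)² = 5.158 kg·m².
τ = Iα = (5.158)(53.00) = 273.4 N·m.

τ ≈ 273 N·m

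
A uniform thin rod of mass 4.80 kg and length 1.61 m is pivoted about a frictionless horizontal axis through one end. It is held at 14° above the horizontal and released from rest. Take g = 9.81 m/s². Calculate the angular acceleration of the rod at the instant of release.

About the pivot, I = (1/3)ML² = (1/3)(4.80)(1.61)² = 4.147 kg·m².
The weight acts at the center, a distance L/2 = 0.8050 m from the pivot; τ = Mg(L/2) cos 14° = 36.78 N·m.
α = τ/I = 36.78/4.147 = 8.868 rad/s².

α ≈ 8.87 rad/s²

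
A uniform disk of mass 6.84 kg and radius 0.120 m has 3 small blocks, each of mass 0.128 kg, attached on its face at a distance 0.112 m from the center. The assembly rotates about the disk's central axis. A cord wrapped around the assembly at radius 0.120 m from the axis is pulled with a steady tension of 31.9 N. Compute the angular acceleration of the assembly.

α ≈ 70.8 rad/s²

I_disk = ½MR² = ½(6.84)(0.120)² = 0.04925 kg·m².
I_blocks = 3·m·r² = 3(0.128)(0.112)² = 0.004817 kg·m².
Total I = 0.05406 kg·m².
τ = F r = (31.9)(0.120) = 3.828 N·m.
α = τ/I = 3.828/0.05406 = 70.80 rad/s².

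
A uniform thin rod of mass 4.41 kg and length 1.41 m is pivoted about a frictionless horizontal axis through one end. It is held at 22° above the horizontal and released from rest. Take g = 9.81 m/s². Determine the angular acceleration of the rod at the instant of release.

α ≈ 9.68 rad/s²

About the pivot, I = (1/3)ML² = (1/3)(4.41)(1.41)² = 2.923 kg·m².
The weight acts at the center, a distance L/2 = 0.7050 m from the pivot; τ = Mg(L/2) cos 22° = 28.28 N·m.
α = τ/I = 28.28/2.923 = 9.676 rad/s².
(Equivalently α = (3g/(2L)) cos 22° = 9.676 rad/s².)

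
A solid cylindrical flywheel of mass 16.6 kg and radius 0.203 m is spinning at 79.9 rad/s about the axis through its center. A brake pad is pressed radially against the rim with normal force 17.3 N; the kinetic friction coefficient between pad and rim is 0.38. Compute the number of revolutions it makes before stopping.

I = ½MR² = (1/2)(16.6)(0.203)² = 0.3420 kg·m².
Friction force f = μN = (0.38)(17.3) = 6.574 N at the rim; torque magnitude τ = fR = 1.335 N·m, opposing ω.
|α| = τ/I = 1.335/0.3420 = 3.902 rad/s² (deceleration).
ω² = ω₀² − 2|α|θ with ω = 0 ⇒ θ = ω₀²/(2|α|) = 818.1 rad = 130.2 rev.

≈ 130 revolutions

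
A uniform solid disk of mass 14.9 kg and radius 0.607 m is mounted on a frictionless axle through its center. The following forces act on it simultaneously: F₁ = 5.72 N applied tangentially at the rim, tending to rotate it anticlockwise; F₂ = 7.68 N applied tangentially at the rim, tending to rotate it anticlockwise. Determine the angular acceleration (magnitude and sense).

α ≈ 2.96 rad/s², anticlockwise

I = ½MR² = (1/2)(14.9)(0.607)² = 2.745 kg·m².
Taking anticlockwise as positive: τ₁ = +(5.72)(0.607) = +3.472 N·m; τ₂ = +(7.68)(0.607) = +4.662 N·m.
Net torque τ = 8.134 N·m.
α = τ/I = 8.134/2.745 = 2.963 rad/s².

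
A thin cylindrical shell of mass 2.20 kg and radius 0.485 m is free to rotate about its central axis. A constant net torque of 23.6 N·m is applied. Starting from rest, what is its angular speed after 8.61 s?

I = MR² = (2.20)(0.485)² = 0.5175 kg·m².
α = τ/I = 23.6/0.5175 = 45.60 rad/s².
ω = ω₀ + αt = 0 + (45.60)(8.61) = 392.7 rad/s.

ω ≈ 393 rad/s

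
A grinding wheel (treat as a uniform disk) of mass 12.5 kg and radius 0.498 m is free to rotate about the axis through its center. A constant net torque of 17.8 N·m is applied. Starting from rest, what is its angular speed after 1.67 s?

ω ≈ 19.2 rad/s

I = ½MR² = (1/2)(12.5)(0.498)² = 1.550 kg·m².
α = τ/I = 17.8/1.550 = 11.48 rad/s².
ω = ω₀ + αt = 0 + (11.48)(1.67) = 19.18 rad/s.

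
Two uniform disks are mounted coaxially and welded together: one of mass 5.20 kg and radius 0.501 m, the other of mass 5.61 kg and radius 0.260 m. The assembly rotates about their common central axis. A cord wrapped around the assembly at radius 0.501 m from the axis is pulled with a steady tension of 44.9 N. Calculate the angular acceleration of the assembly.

α ≈ 26.7 rad/s²

I = ½M₁R₁² + ½M₂R₂² = ½(5.20)(0.501)² + ½(5.61)(0.260)² = 0.8422 kg·m².
τ = F r = (44.9)(0.501) = 22.49 N·m.
α = τ/I = 22.49/0.8422 = 26.71 rad/s².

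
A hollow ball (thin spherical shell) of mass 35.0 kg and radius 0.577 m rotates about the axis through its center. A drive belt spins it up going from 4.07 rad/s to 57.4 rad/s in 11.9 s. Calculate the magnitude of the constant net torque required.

I = (2/3)MR² = (2/3)(35.0)(0.577)² = 7.768 kg·m².
α = Δω/Δt = (57.4 − 4.07)/11.9 = 4.482 rad/s².
τ = Iα = (7.768)(4.482) = 34.81 N·m.

τ ≈ 34.8 N·m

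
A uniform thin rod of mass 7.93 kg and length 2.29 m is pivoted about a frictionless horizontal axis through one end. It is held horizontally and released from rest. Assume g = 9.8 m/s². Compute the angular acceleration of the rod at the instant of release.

α ≈ 6.42 rad/s²

About the pivot, I = (1/3)ML² = (1/3)(7.93)(2.29)² = 13.86 kg·m².
The weight acts at the center, a distance L/2 = 1.145 m from the pivot; τ = Mg(L/2) = 88.98 N·m.
α = τ/I = 88.98/13.86 = 6.419 rad/s².
(Equivalently α = (3g/(2L)) = 6.419 rad/s².)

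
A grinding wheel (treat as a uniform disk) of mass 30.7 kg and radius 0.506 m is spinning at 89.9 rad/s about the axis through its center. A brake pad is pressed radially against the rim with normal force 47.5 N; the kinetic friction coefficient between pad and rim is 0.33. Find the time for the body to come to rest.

t ≈ 44.5 s

I = ½MR² = (1/2)(30.7)(0.506)² = 3.930 kg·m².
Friction force f = μN = (0.33)(47.5) = 15.68 N at the rim; torque magnitude τ = fR = 7.932 N·m, opposing ω.
|α| = τ/I = 7.932/3.930 = 2.018 rad/s² (deceleration).
0 = ω₀ − |α|t ⇒ t = ω₀/|α| = 89.9/2.018 = 44.55 s.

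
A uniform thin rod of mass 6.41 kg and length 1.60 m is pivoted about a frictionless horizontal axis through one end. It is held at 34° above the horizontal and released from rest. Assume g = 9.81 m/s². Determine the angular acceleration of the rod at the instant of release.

About the pivot, I = (1/3)ML² = (1/3)(6.41)(1.60)² = 5.470 kg·m².
The weight acts at the center, a distance L/2 = 0.8000 m from the pivot; τ = Mg(L/2) cos 34° = 41.71 N·m.
α = τ/I = 41.71/5.470 = 7.625 rad/s².

α ≈ 7.62 rad/s²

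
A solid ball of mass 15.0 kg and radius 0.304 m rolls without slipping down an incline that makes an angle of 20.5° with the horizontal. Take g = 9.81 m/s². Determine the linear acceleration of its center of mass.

Translation along the incline: Mg sinθ − f = Ma.
Rotation about the center: fR = Iα with I = (2/5)MR². No-slip gives a = αR, so f = (I/R²)a = (2/5)M a.
Substituting: Mg sinθ = (1 + 0.4000)Ma, so a = g sinθ/(1 + 0.4000) = (9.81) sin 20.5° / 1.400 = 2.454 m/s².

a ≈ 2.45 m/s²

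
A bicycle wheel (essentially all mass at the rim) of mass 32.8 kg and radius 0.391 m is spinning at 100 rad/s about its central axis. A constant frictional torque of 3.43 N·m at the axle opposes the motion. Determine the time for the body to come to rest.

I = MR² = (32.8)(0.391)² = 5.014 kg·m².
The net torque has magnitude 3.43 N·m, opposing ω.
|α| = τ/I = 3.430/5.014 = 0.6840 rad/s² (deceleration).
0 = ω₀ − |α|t ⇒ t = ω₀/|α| = 100/0.6840 = 146.2 s.

t ≈ 146 s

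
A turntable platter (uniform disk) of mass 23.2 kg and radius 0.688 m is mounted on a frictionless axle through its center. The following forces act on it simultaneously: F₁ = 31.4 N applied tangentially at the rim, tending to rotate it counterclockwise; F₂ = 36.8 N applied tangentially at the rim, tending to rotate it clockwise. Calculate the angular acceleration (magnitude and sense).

I = ½MR² = (1/2)(23.2)(0.688)² = 5.491 kg·m².
Taking counterclockwise as positive: τ₁ = +(31.4)(0.688) = +21.60 N·m; τ₂ = −(36.8)(0.688) = −25.32 N·m.
Net torque τ = -3.715 N·m.
α = τ/I = -3.715/5.491 = -0.6766 rad/s².

α ≈ 0.677 rad/s², clockwise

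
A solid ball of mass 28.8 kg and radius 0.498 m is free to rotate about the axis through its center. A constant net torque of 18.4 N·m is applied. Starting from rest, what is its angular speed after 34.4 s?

ω ≈ 222 rad/s

I = (2/5)MR² = (2/5)(28.8)(0.498)² = 2.857 kg·m².
α = τ/I = 18.4/2.857 = 6.440 rad/s².
ω = ω₀ + αt = 0 + (6.440)(34.4) = 221.5 rad/s.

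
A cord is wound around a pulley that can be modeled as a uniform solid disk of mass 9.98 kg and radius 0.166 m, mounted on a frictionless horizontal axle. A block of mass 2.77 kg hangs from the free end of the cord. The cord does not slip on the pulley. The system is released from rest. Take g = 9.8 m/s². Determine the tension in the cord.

I = ½MR² = (1/2)(9.98)(0.166)² = 0.1375 kg·m².
Block: mg − T = ma. Pulley: TR = Iα. No-slip: a = αR, so T = (I/R²)a = 4.990·a.
Then mg = (m + 4.990)a, so a = (2.77)(9.8)/(2.77 + 4.990) = 3.498 m/s².
T = 4.990·a = 17.46 N.

T ≈ 17.5 N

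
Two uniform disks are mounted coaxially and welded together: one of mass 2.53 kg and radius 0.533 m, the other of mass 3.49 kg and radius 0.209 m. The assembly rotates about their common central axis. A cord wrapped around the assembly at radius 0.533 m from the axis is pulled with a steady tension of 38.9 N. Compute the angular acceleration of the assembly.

I = ½M₁R₁² + ½M₂R₂² = ½(2.53)(0.533)² + ½(3.49)(0.209)² = 0.4356 kg·m².
τ = F r = (38.9)(0.533) = 20.73 N·m.
α = τ/I = 20.73/0.4356 = 47.60 rad/s².

α ≈ 47.6 rad/s²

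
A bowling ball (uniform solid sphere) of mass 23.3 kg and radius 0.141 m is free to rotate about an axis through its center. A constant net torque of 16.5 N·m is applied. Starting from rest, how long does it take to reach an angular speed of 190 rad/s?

I = (2/5)MR² = (2/5)(23.3)(0.141)² = 0.1853 kg·m².
α = τ/I = 16.5/0.1853 = 89.05 rad/s².
ω = αt ⇒ t = ω/α = 190/89.05 = 2.134 s.

t ≈ 2.13 s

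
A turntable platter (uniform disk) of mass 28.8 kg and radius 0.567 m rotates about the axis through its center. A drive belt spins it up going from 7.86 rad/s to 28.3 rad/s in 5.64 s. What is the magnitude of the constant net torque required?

I = ½MR² = (1/2)(28.8)(0.567)² = 4.629 kg·m².
α = Δω/Δt = (28.3 − 7.86)/5.64 = 3.624 rad/s².
τ = Iα = (4.629)(3.624) = 16.78 N·m.

τ ≈ 16.8 N·m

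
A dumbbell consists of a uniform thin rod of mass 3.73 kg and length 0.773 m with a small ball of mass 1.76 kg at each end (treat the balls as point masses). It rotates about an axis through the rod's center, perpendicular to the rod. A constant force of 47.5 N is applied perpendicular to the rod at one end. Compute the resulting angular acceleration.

I_rod = (1/12)ML² = (1/12)(3.73)(0.773)² = 0.1857 kg·m².
I_balls = 2·m·(L/2)² = 2(1.76)(0.3865)² = 0.5258 kg·m².
Total I = 0.7116 kg·m².
τ = F·(L/2) = (47.5)(0.387) = 18.36 N·m.
α = τ/I = 18.36/0.7116 = 25.80 rad/s².

α ≈ 25.8 rad/s²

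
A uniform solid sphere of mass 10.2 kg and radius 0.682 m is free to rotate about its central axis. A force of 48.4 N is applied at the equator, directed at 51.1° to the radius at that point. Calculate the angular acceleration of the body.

I = (2/5)MR² = (2/5)(10.2)(0.682)² = 1.898 kg·m².
Only the tangential component produces torque: τ = F R sinθ = (48.4)(0.682) sin 51.1° = 25.69 N·m.
From τ = Iα: α = 25.69/1.898 = 13.54 rad/s².

α ≈ 13.5 rad/s²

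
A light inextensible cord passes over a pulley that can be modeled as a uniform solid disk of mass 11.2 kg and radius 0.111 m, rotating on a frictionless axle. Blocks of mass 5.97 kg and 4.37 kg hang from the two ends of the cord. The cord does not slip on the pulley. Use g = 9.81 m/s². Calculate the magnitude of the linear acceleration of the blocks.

a ≈ 0.985 m/s²

I = ½MR² = (1/2)(11.2)(0.111)² = 0.06900 kg·m².
Heavier block: m₁g − T₁ = m₁a. Lighter block: T₂ − m₂g = m₂a.
Pulley: (T₁ − T₂)R = Iα = I(a/R), so T₁ − T₂ = (I/R²)a = (1/2)M_p a = 5.600·a.
Adding the three: (m₁ − m₂)g = (m₁ + m₂ + 5.600)a, so a = (5.97 − 4.37)(9.81)/(5.97 + 4.37 + 5.600) = 0.9847 m/s².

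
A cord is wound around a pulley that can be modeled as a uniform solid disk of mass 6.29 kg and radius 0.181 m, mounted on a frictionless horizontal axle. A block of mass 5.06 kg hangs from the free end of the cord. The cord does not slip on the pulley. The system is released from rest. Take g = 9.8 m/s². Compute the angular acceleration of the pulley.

α ≈ 33.4 rad/s²

I = ½MR² = (1/2)(6.29)(0.181)² = 0.1030 kg·m².
Block: mg − T = ma. Pulley: TR = Iα. No-slip: a = αR, so T = (I/R²)a = 3.145·a.
Then mg = (m + 3.145)a, so a = (5.06)(9.8)/(5.06 + 3.145) = 6.044 m/s².
α = a/R = 6.044/0.181 = 33.39 rad/s².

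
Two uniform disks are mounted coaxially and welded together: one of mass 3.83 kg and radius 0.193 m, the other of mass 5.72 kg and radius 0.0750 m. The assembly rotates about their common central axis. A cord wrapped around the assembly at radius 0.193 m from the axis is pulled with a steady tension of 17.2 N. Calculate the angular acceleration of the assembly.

α ≈ 38.0 rad/s²

I = ½M₁R₁² + ½M₂R₂² = ½(3.83)(0.193)² + ½(5.72)(0.0750)² = 0.08742 kg·m².
τ = F r = (17.2)(0.193) = 3.320 N·m.
α = τ/I = 3.320/0.08742 = 37.97 rad/s².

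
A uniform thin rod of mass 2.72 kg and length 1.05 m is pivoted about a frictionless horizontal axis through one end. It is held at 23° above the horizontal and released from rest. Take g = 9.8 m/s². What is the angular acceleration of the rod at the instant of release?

α ≈ 12.9 rad/s²

About the pivot, I = (1/3)ML² = (1/3)(2.72)(1.05)² = 0.9996 kg·m².
The weight acts at the center, a distance L/2 = 0.5250 m from the pivot; τ = Mg(L/2) cos 23° = 12.88 N·m.
α = τ/I = 12.88/0.9996 = 12.89 rad/s².
(Equivalently α = (3g/(2L)) cos 23° = 12.89 rad/s².)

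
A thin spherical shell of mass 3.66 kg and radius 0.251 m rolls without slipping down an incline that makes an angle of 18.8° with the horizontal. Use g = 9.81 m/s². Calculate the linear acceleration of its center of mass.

Translation along the incline: Mg sinθ − f = Ma.
Rotation about the center: fR = Iα with I = (2/3)MR². No-slip gives a = αR, so f = (I/R²)a = (2/3)M a.
Substituting: Mg sinθ = (1 + 0.6667)Ma, so a = g sinθ/(1 + 0.6667) = (9.81) sin 18.8° / 1.667 = 1.897 m/s².

a ≈ 1.90 m/s²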